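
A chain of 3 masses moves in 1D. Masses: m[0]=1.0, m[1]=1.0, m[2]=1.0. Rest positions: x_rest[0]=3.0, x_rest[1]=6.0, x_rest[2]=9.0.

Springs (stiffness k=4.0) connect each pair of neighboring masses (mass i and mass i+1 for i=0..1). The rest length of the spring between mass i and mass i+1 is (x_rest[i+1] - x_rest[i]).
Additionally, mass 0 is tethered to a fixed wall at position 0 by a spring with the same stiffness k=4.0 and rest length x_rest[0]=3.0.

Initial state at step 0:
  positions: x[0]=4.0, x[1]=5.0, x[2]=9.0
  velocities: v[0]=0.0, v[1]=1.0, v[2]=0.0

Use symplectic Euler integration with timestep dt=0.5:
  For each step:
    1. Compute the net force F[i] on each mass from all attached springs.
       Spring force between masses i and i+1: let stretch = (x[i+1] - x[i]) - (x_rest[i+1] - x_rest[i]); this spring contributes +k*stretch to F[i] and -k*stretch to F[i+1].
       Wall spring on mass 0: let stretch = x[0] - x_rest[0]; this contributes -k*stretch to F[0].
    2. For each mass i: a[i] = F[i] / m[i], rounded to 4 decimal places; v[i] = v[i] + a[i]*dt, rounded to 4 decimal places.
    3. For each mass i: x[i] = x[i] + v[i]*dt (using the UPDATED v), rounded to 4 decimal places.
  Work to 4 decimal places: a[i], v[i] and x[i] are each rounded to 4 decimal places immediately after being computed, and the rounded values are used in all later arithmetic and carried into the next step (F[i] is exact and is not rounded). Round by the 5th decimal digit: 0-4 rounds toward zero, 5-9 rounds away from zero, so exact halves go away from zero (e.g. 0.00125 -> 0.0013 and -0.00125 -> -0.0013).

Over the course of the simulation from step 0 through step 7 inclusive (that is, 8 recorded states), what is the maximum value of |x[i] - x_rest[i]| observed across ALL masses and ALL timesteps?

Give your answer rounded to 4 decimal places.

Answer: 2.5000

Derivation:
Step 0: x=[4.0000 5.0000 9.0000] v=[0.0000 1.0000 0.0000]
Step 1: x=[1.0000 8.5000 8.0000] v=[-6.0000 7.0000 -2.0000]
Step 2: x=[4.5000 4.0000 10.5000] v=[7.0000 -9.0000 5.0000]
Step 3: x=[3.0000 6.5000 9.5000] v=[-3.0000 5.0000 -2.0000]
Step 4: x=[2.0000 8.5000 8.5000] v=[-2.0000 4.0000 -2.0000]
Step 5: x=[5.5000 4.0000 10.5000] v=[7.0000 -9.0000 4.0000]
Step 6: x=[2.0000 7.5000 9.0000] v=[-7.0000 7.0000 -3.0000]
Step 7: x=[2.0000 7.0000 9.0000] v=[0.0000 -1.0000 0.0000]
Max displacement = 2.5000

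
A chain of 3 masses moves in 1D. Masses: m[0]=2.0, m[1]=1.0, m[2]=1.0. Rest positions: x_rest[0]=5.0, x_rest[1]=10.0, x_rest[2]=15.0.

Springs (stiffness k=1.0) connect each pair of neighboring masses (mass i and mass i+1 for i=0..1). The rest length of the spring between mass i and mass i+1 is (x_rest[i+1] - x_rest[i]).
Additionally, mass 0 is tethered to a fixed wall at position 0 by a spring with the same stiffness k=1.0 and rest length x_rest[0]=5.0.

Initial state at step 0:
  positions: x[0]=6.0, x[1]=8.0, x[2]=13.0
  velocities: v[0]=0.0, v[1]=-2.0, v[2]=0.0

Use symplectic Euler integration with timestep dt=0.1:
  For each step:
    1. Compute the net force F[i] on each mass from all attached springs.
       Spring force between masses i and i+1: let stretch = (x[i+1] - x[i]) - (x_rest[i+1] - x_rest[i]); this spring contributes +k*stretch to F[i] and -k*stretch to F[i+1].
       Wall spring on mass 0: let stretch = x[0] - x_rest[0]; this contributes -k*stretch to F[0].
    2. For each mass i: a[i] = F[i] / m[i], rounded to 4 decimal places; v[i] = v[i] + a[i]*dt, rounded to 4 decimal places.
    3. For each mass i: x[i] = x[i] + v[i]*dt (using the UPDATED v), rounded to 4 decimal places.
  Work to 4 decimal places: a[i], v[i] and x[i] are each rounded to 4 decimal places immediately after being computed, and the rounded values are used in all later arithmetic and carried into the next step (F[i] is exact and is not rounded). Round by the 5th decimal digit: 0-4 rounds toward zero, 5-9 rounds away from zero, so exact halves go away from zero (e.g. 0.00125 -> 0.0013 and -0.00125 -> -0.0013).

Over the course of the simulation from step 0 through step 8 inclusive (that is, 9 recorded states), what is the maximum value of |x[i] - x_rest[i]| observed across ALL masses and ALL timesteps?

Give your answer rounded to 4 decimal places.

Answer: 2.4997

Derivation:
Step 0: x=[6.0000 8.0000 13.0000] v=[0.0000 -2.0000 0.0000]
Step 1: x=[5.9800 7.8300 13.0000] v=[-0.2000 -1.7000 0.0000]
Step 2: x=[5.9394 7.6932 12.9983] v=[-0.4065 -1.3680 -0.0170]
Step 3: x=[5.8778 7.5919 12.9936] v=[-0.6158 -1.0129 -0.0475]
Step 4: x=[5.7954 7.5275 12.9848] v=[-0.8240 -0.6441 -0.0877]
Step 5: x=[5.6927 7.5003 12.9715] v=[-1.0272 -0.2716 -0.1334]
Step 6: x=[5.5706 7.5098 12.9535] v=[-1.2215 0.0948 -0.1805]
Step 7: x=[5.4303 7.5543 12.9310] v=[-1.4031 0.4453 -0.2249]
Step 8: x=[5.2735 7.6314 12.9047] v=[-1.5684 0.7706 -0.2626]
Max displacement = 2.4997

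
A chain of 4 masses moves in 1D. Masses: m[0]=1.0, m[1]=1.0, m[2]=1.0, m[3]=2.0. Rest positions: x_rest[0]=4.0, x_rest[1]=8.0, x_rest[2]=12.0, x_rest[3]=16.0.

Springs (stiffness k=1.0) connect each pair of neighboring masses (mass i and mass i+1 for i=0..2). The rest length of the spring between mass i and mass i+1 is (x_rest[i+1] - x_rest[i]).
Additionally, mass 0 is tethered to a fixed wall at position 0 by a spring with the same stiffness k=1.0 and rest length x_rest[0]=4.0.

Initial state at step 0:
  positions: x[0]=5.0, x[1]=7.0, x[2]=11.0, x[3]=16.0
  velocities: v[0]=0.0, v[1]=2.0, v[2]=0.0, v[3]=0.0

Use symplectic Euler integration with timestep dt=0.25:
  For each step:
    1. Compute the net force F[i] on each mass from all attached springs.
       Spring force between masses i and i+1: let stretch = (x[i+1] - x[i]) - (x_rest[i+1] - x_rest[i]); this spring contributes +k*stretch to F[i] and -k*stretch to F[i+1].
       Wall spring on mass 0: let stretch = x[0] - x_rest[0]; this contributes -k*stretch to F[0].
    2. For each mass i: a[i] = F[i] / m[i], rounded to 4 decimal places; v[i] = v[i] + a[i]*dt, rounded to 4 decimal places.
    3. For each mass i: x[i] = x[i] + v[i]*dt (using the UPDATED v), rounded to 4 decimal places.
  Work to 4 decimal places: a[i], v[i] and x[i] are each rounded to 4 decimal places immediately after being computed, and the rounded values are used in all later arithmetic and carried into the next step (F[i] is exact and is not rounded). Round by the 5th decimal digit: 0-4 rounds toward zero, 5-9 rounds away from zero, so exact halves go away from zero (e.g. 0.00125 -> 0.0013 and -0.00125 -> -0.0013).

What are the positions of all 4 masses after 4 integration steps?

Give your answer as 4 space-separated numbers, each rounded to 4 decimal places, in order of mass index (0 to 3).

Answer: 3.8245 9.3738 11.8563 15.7360

Derivation:
Step 0: x=[5.0000 7.0000 11.0000 16.0000] v=[0.0000 2.0000 0.0000 0.0000]
Step 1: x=[4.8125 7.6250 11.0625 15.9688] v=[-0.7500 2.5000 0.2500 -0.1250]
Step 2: x=[4.5000 8.2891 11.2168 15.9092] v=[-1.2500 2.6563 0.6172 -0.2383]
Step 3: x=[4.1431 8.8994 11.4814 15.8280] v=[-1.4277 2.4410 1.0584 -0.3249]
Step 4: x=[3.8245 9.3738 11.8563 15.7360] v=[-1.2744 1.8974 1.4996 -0.3682]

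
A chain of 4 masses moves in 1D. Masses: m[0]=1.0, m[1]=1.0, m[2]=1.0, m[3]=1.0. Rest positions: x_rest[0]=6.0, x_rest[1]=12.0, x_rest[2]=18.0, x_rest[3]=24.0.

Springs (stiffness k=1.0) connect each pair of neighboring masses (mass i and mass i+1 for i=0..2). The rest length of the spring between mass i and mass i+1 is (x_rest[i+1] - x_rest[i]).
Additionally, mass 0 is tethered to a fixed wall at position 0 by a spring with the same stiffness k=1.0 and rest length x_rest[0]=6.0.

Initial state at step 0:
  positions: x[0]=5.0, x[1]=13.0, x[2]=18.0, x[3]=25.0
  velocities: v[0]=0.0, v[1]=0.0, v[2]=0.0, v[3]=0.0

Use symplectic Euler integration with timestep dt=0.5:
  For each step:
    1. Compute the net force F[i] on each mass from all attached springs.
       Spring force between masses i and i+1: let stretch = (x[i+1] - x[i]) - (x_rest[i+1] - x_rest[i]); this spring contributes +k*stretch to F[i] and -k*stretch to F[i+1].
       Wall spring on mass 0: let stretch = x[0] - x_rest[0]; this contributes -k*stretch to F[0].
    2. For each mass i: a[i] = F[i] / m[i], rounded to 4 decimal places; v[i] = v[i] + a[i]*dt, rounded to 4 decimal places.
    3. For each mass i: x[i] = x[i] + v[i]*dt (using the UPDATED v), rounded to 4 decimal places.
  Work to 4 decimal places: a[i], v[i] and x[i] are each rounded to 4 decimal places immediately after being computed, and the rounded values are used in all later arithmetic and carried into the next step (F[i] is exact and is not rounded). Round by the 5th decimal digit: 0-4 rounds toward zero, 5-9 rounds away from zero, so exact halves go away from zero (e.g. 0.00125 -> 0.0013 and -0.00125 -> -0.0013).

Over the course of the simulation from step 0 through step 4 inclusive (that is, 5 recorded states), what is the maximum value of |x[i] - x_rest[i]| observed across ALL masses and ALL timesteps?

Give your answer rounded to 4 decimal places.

Step 0: x=[5.0000 13.0000 18.0000 25.0000] v=[0.0000 0.0000 0.0000 0.0000]
Step 1: x=[5.7500 12.2500 18.5000 24.7500] v=[1.5000 -1.5000 1.0000 -0.5000]
Step 2: x=[6.6875 11.4375 19.0000 24.4375] v=[1.8750 -1.6250 1.0000 -0.6250]
Step 3: x=[7.1407 11.3281 18.9688 24.2656] v=[0.9063 -0.2188 -0.0625 -0.3438]
Step 4: x=[6.8555 12.0821 18.3516 24.2695] v=[-0.5704 1.5079 -1.2345 0.0078]
Max displacement = 1.1407

Answer: 1.1407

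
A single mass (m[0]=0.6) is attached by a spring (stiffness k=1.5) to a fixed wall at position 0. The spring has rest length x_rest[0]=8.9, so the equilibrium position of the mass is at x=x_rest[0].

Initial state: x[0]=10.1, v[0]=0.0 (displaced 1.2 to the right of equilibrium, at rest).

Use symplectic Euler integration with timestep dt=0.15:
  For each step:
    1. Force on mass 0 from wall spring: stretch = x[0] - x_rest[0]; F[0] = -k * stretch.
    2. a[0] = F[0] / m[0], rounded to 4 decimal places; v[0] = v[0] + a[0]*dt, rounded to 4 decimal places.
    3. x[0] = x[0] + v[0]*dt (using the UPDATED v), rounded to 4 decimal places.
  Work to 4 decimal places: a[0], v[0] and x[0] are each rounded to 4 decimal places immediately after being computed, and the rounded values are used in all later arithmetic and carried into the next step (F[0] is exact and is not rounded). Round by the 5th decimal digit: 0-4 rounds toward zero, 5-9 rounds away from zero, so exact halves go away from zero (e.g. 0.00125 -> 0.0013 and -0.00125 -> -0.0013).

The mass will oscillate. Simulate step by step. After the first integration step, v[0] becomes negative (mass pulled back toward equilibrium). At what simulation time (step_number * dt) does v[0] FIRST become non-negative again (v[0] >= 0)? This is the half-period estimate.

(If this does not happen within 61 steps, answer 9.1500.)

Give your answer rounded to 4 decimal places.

Step 0: x=[10.1000] v=[0.0000]
Step 1: x=[10.0325] v=[-0.4500]
Step 2: x=[9.9013] v=[-0.8747]
Step 3: x=[9.7138] v=[-1.2502]
Step 4: x=[9.4805] v=[-1.5554]
Step 5: x=[9.2145] v=[-1.7731]
Step 6: x=[8.9309] v=[-1.8910]
Step 7: x=[8.6455] v=[-1.9026]
Step 8: x=[8.3744] v=[-1.8072]
Step 9: x=[8.1329] v=[-1.6101]
Step 10: x=[7.9345] v=[-1.3224]
Step 11: x=[7.7905] v=[-0.9603]
Step 12: x=[7.7089] v=[-0.5442]
Step 13: x=[7.6943] v=[-0.0975]
Step 14: x=[7.7475] v=[0.3546]
First v>=0 after going negative at step 14, time=2.1000

Answer: 2.1000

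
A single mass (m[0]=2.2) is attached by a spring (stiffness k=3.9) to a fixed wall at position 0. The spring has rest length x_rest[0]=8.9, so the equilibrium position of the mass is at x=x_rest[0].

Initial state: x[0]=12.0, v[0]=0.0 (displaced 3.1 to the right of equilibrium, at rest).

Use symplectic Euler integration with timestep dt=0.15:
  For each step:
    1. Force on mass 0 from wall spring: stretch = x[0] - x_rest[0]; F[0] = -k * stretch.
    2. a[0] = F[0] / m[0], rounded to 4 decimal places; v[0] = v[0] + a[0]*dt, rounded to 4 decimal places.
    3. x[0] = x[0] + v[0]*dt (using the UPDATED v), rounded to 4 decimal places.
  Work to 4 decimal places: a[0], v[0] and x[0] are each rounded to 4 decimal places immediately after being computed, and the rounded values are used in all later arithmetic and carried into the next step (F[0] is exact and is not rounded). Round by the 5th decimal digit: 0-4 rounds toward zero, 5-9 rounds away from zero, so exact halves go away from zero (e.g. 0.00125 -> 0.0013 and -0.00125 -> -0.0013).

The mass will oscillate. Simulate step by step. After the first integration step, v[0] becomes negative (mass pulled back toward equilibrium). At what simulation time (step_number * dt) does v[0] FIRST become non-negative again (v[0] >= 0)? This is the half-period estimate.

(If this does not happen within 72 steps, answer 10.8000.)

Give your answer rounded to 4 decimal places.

Answer: 2.4000

Derivation:
Step 0: x=[12.0000] v=[0.0000]
Step 1: x=[11.8764] v=[-0.8243]
Step 2: x=[11.6340] v=[-1.6157]
Step 3: x=[11.2826] v=[-2.3427]
Step 4: x=[10.8362] v=[-2.9763]
Step 5: x=[10.3125] v=[-3.4912]
Step 6: x=[9.7325] v=[-3.8668]
Step 7: x=[9.1193] v=[-4.0882]
Step 8: x=[8.4973] v=[-4.1465]
Step 9: x=[7.8914] v=[-4.0394]
Step 10: x=[7.3257] v=[-3.7712]
Step 11: x=[6.8228] v=[-3.3526]
Step 12: x=[6.4028] v=[-2.8003]
Step 13: x=[6.0824] v=[-2.1363]
Step 14: x=[5.8743] v=[-1.3871]
Step 15: x=[5.7869] v=[-0.5825]
Step 16: x=[5.8237] v=[0.2453]
First v>=0 after going negative at step 16, time=2.4000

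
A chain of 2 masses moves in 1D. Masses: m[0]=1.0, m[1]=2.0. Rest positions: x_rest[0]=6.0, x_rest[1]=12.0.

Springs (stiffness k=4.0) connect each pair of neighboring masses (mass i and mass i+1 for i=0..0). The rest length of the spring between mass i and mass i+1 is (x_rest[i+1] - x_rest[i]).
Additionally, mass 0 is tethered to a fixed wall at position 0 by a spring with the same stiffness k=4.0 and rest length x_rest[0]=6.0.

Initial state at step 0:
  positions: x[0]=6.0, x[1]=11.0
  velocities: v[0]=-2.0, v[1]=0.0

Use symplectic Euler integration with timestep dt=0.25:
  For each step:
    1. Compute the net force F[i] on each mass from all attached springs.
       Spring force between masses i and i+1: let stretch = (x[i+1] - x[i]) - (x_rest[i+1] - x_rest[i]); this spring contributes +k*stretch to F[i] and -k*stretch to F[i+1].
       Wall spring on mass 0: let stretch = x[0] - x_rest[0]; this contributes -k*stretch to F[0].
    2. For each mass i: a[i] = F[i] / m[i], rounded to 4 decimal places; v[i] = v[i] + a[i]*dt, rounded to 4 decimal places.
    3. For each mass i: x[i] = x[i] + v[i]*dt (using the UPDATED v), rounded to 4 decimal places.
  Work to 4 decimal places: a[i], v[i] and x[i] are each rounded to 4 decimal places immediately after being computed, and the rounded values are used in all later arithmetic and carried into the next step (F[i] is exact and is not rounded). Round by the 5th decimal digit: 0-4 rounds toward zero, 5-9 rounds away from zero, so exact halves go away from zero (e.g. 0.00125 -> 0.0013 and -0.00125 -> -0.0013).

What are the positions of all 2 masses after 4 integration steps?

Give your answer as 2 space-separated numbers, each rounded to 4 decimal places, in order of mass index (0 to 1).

Answer: 5.0024 11.2972

Derivation:
Step 0: x=[6.0000 11.0000] v=[-2.0000 0.0000]
Step 1: x=[5.2500 11.1250] v=[-3.0000 0.5000]
Step 2: x=[4.6563 11.2656] v=[-2.3750 0.5625]
Step 3: x=[4.5508 11.3301] v=[-0.4220 0.2579]
Step 4: x=[5.0024 11.2972] v=[1.8065 -0.1318]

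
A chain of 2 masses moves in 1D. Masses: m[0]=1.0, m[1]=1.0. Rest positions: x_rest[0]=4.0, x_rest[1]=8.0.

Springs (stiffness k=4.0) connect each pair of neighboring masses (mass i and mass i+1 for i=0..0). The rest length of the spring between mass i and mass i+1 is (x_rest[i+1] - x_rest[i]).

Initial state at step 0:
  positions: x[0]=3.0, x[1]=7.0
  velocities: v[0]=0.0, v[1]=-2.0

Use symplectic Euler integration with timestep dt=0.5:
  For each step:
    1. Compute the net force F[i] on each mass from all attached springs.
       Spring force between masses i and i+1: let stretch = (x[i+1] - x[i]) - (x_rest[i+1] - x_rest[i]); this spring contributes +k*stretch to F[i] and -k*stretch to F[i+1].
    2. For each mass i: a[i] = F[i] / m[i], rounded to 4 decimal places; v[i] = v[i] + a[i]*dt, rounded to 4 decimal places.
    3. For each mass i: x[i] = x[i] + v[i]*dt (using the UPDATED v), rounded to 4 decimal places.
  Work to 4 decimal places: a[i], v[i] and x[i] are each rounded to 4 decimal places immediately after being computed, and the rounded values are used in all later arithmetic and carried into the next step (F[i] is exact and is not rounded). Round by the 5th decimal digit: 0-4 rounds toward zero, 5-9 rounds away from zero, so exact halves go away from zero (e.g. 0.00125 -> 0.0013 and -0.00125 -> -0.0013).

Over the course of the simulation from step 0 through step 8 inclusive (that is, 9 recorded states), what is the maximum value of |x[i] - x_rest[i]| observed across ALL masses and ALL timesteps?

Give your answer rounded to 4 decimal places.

Step 0: x=[3.0000 7.0000] v=[0.0000 -2.0000]
Step 1: x=[3.0000 6.0000] v=[0.0000 -2.0000]
Step 2: x=[2.0000 6.0000] v=[-2.0000 0.0000]
Step 3: x=[1.0000 6.0000] v=[-2.0000 0.0000]
Step 4: x=[1.0000 5.0000] v=[0.0000 -2.0000]
Step 5: x=[1.0000 4.0000] v=[0.0000 -2.0000]
Step 6: x=[0.0000 4.0000] v=[-2.0000 0.0000]
Step 7: x=[-1.0000 4.0000] v=[-2.0000 0.0000]
Step 8: x=[-1.0000 3.0000] v=[0.0000 -2.0000]
Max displacement = 5.0000

Answer: 5.0000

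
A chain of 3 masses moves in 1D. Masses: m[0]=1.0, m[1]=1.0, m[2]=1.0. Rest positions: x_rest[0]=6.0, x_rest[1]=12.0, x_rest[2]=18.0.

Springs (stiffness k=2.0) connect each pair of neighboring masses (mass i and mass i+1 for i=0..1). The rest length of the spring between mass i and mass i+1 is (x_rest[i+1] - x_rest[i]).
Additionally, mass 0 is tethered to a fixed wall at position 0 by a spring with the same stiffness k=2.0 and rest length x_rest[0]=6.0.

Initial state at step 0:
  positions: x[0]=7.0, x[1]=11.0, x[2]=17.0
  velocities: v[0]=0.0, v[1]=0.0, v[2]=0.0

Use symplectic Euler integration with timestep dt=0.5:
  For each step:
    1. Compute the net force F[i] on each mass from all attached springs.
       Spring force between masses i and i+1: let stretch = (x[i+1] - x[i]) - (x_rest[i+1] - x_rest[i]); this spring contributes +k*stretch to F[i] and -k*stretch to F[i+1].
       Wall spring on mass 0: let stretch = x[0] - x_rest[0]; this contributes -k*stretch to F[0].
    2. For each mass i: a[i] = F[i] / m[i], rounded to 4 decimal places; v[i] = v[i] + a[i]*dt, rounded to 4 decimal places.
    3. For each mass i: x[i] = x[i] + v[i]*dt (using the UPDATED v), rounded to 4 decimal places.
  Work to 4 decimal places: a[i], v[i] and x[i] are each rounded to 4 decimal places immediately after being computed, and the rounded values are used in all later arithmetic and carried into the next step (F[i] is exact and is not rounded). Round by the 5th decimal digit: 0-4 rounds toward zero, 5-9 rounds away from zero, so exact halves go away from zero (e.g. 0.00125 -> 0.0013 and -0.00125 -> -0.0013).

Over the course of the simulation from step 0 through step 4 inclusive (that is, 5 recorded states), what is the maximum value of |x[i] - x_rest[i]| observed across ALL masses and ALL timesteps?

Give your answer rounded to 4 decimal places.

Step 0: x=[7.0000 11.0000 17.0000] v=[0.0000 0.0000 0.0000]
Step 1: x=[5.5000 12.0000 17.0000] v=[-3.0000 2.0000 0.0000]
Step 2: x=[4.5000 12.2500 17.5000] v=[-2.0000 0.5000 1.0000]
Step 3: x=[5.1250 11.2500 18.3750] v=[1.2500 -2.0000 1.7500]
Step 4: x=[6.2500 10.7500 18.6875] v=[2.2500 -1.0000 0.6250]
Max displacement = 1.5000

Answer: 1.5000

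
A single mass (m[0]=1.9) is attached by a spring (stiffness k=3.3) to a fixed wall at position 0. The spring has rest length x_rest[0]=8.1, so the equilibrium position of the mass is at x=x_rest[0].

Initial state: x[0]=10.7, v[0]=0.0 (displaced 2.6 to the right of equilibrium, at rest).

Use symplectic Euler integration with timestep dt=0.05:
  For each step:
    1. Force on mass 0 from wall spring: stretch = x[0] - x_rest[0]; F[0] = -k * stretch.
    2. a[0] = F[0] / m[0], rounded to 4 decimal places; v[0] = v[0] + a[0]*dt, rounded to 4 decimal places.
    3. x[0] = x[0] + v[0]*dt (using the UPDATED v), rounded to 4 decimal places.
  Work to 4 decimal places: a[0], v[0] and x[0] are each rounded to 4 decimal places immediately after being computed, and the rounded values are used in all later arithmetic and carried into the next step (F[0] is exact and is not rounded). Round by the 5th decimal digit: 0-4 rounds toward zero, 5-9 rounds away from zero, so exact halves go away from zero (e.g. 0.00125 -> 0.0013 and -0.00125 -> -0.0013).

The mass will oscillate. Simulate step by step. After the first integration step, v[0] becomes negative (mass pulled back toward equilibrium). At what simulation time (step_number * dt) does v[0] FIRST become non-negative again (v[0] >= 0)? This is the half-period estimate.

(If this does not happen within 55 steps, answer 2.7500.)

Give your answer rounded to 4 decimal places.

Step 0: x=[10.7000] v=[0.0000]
Step 1: x=[10.6887] v=[-0.2258]
Step 2: x=[10.6662] v=[-0.4506]
Step 3: x=[10.6325] v=[-0.6735]
Step 4: x=[10.5878] v=[-0.8934]
Step 5: x=[10.5323] v=[-1.1094]
Step 6: x=[10.4663] v=[-1.3206]
Step 7: x=[10.3900] v=[-1.5261]
Step 8: x=[10.3038] v=[-1.7250]
Step 9: x=[10.2080] v=[-1.9164]
Step 10: x=[10.1030] v=[-2.0995]
Step 11: x=[9.9893] v=[-2.2734]
Step 12: x=[9.8674] v=[-2.4375]
Step 13: x=[9.7379] v=[-2.5910]
Step 14: x=[9.6012] v=[-2.7332]
Step 15: x=[9.4580] v=[-2.8636]
Step 16: x=[9.3089] v=[-2.9815]
Step 17: x=[9.1546] v=[-3.0865]
Step 18: x=[8.9957] v=[-3.1781]
Step 19: x=[8.8329] v=[-3.2559]
Step 20: x=[8.6669] v=[-3.3195]
Step 21: x=[8.4985] v=[-3.3687]
Step 22: x=[8.3283] v=[-3.4033]
Step 23: x=[8.1571] v=[-3.4231]
Step 24: x=[7.9857] v=[-3.4281]
Step 25: x=[7.8148] v=[-3.4182]
Step 26: x=[7.6451] v=[-3.3934]
Step 27: x=[7.4774] v=[-3.3539]
Step 28: x=[7.3124] v=[-3.2998]
Step 29: x=[7.1508] v=[-3.2314]
Step 30: x=[6.9934] v=[-3.1490]
Step 31: x=[6.8408] v=[-3.0529]
Step 32: x=[6.6936] v=[-2.9436]
Step 33: x=[6.5525] v=[-2.8215]
Step 34: x=[6.4181] v=[-2.6871]
Step 35: x=[6.2911] v=[-2.5410]
Step 36: x=[6.1719] v=[-2.3839]
Step 37: x=[6.0611] v=[-2.2165]
Step 38: x=[5.9591] v=[-2.0394]
Step 39: x=[5.8664] v=[-1.8535]
Step 40: x=[5.7834] v=[-1.6595]
Step 41: x=[5.7105] v=[-1.4583]
Step 42: x=[5.6480] v=[-1.2508]
Step 43: x=[5.5961] v=[-1.0379]
Step 44: x=[5.5551] v=[-0.8205]
Step 45: x=[5.5251] v=[-0.5995]
Step 46: x=[5.5063] v=[-0.3759]
Step 47: x=[5.4988] v=[-0.1507]
Step 48: x=[5.5026] v=[0.0752]
First v>=0 after going negative at step 48, time=2.4000

Answer: 2.4000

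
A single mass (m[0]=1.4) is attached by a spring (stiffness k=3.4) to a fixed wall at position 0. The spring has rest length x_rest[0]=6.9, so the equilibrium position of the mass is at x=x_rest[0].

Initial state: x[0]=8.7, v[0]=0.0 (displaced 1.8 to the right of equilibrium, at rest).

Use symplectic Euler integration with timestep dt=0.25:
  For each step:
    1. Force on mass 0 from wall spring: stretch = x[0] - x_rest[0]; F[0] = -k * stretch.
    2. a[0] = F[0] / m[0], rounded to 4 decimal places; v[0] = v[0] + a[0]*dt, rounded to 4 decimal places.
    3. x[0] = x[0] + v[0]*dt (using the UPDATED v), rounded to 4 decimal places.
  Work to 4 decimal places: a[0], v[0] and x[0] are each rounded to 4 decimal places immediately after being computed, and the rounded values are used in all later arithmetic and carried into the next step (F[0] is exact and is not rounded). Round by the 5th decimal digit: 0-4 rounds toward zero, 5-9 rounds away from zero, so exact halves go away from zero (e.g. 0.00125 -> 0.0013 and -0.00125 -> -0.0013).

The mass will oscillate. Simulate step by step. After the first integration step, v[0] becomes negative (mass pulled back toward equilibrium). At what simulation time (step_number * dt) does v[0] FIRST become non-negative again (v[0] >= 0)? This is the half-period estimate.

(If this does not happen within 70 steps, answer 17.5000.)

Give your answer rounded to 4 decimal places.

Step 0: x=[8.7000] v=[0.0000]
Step 1: x=[8.4268] v=[-1.0929]
Step 2: x=[7.9218] v=[-2.0199]
Step 3: x=[7.2617] v=[-2.6403]
Step 4: x=[6.5467] v=[-2.8599]
Step 5: x=[5.8854] v=[-2.6454]
Step 6: x=[5.3781] v=[-2.0294]
Step 7: x=[5.1018] v=[-1.1054]
Step 8: x=[5.0984] v=[-0.0136]
Step 9: x=[5.3685] v=[1.0802]
First v>=0 after going negative at step 9, time=2.2500

Answer: 2.2500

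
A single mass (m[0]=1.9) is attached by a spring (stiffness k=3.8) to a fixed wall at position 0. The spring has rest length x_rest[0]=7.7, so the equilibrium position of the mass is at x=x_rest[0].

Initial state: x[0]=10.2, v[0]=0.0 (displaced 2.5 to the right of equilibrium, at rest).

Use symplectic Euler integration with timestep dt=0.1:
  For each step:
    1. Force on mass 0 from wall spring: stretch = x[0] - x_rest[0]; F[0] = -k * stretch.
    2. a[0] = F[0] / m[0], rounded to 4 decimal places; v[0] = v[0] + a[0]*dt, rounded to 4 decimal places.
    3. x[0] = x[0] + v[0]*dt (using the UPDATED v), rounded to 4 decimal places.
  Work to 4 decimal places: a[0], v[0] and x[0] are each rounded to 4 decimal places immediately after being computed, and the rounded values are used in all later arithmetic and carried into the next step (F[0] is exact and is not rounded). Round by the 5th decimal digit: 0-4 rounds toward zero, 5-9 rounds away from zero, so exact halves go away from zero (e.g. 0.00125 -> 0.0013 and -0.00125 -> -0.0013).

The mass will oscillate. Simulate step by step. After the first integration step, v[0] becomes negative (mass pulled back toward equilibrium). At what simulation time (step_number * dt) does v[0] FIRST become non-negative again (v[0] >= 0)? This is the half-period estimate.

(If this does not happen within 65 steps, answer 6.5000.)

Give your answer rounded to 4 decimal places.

Answer: 2.3000

Derivation:
Step 0: x=[10.2000] v=[0.0000]
Step 1: x=[10.1500] v=[-0.5000]
Step 2: x=[10.0510] v=[-0.9900]
Step 3: x=[9.9050] v=[-1.4602]
Step 4: x=[9.7149] v=[-1.9012]
Step 5: x=[9.4845] v=[-2.3042]
Step 6: x=[9.2184] v=[-2.6611]
Step 7: x=[8.9219] v=[-2.9648]
Step 8: x=[8.6010] v=[-3.2092]
Step 9: x=[8.2621] v=[-3.3894]
Step 10: x=[7.9119] v=[-3.5018]
Step 11: x=[7.5575] v=[-3.5442]
Step 12: x=[7.2059] v=[-3.5157]
Step 13: x=[6.8642] v=[-3.4169]
Step 14: x=[6.5392] v=[-3.2497]
Step 15: x=[6.2375] v=[-3.0175]
Step 16: x=[5.9650] v=[-2.7250]
Step 17: x=[5.7272] v=[-2.3780]
Step 18: x=[5.5289] v=[-1.9834]
Step 19: x=[5.3740] v=[-1.5492]
Step 20: x=[5.2656] v=[-1.0840]
Step 21: x=[5.2059] v=[-0.5971]
Step 22: x=[5.1961] v=[-0.0983]
Step 23: x=[5.2364] v=[0.4025]
First v>=0 after going negative at step 23, time=2.3000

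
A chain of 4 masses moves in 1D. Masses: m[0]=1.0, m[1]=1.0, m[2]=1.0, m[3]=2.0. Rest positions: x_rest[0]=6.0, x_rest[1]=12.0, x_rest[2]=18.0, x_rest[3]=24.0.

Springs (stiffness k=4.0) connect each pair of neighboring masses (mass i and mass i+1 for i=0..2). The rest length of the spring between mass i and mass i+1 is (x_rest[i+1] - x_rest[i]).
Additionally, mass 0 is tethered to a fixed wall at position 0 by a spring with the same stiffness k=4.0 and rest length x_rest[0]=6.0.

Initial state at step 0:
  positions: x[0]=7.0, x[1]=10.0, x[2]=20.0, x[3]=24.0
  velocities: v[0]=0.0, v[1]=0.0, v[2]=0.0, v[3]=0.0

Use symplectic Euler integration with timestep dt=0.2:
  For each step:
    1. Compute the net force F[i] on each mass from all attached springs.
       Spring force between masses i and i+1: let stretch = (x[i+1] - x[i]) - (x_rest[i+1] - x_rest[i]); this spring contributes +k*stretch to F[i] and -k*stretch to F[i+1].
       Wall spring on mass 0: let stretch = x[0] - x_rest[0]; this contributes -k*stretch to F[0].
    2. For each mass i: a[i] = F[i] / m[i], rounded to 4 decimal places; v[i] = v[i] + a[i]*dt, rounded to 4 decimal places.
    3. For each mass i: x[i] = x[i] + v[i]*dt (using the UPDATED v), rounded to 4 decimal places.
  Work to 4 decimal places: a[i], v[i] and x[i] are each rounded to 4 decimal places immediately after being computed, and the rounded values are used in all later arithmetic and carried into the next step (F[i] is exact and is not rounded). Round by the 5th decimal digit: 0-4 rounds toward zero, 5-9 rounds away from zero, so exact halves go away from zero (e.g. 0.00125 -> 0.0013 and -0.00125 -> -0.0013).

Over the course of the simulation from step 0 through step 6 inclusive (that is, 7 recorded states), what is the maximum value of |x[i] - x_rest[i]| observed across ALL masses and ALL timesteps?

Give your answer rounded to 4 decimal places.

Answer: 2.1754

Derivation:
Step 0: x=[7.0000 10.0000 20.0000 24.0000] v=[0.0000 0.0000 0.0000 0.0000]
Step 1: x=[6.3600 11.1200 19.0400 24.1600] v=[-3.2000 5.6000 -4.8000 0.8000]
Step 2: x=[5.4640 12.7456 17.6320 24.3904] v=[-4.4800 8.1280 -7.0400 1.1520]
Step 3: x=[4.8588 13.9880 16.5235 24.5601] v=[-3.0259 6.2118 -5.5424 0.8486]
Step 4: x=[4.9369 14.1754 16.2952 24.5669] v=[0.3904 0.9368 -1.1415 0.0340]
Step 5: x=[5.7032 13.2238 17.0512 24.3920] v=[3.8317 -4.7582 3.7800 -0.8747]
Step 6: x=[6.7603 11.6812 18.3693 24.1098] v=[5.2856 -7.7128 6.5907 -1.4110]
Max displacement = 2.1754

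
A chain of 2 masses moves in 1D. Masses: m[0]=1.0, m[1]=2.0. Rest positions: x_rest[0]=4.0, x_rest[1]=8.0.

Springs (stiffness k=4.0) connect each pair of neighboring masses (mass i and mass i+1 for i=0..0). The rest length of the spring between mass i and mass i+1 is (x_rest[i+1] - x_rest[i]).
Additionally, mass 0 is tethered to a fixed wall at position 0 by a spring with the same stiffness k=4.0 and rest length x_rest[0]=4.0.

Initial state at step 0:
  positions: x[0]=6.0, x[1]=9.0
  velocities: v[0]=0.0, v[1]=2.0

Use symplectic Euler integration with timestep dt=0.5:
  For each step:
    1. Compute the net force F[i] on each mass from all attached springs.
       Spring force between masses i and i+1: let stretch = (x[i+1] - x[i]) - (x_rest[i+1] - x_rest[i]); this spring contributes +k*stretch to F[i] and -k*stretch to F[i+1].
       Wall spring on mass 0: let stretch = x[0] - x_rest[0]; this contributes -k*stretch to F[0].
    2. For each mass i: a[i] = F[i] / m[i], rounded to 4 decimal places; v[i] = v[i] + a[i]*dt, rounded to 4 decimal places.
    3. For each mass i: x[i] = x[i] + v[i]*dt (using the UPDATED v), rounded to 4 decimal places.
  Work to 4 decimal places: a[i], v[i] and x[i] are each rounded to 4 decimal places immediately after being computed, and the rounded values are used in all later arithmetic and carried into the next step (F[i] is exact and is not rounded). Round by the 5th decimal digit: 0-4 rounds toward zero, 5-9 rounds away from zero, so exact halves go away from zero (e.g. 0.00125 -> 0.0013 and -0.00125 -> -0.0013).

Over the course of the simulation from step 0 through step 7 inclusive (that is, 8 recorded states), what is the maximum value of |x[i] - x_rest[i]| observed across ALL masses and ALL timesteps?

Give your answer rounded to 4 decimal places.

Answer: 3.2500

Derivation:
Step 0: x=[6.0000 9.0000] v=[0.0000 2.0000]
Step 1: x=[3.0000 10.5000] v=[-6.0000 3.0000]
Step 2: x=[4.5000 10.2500] v=[3.0000 -0.5000]
Step 3: x=[7.2500 9.1250] v=[5.5000 -2.2500]
Step 4: x=[4.6250 9.0625] v=[-5.2500 -0.1250]
Step 5: x=[1.8125 8.7813] v=[-5.6250 -0.5625]
Step 6: x=[4.1563 7.0157] v=[4.6876 -3.5313]
Step 7: x=[5.2032 5.8204] v=[2.0938 -2.3907]
Max displacement = 3.2500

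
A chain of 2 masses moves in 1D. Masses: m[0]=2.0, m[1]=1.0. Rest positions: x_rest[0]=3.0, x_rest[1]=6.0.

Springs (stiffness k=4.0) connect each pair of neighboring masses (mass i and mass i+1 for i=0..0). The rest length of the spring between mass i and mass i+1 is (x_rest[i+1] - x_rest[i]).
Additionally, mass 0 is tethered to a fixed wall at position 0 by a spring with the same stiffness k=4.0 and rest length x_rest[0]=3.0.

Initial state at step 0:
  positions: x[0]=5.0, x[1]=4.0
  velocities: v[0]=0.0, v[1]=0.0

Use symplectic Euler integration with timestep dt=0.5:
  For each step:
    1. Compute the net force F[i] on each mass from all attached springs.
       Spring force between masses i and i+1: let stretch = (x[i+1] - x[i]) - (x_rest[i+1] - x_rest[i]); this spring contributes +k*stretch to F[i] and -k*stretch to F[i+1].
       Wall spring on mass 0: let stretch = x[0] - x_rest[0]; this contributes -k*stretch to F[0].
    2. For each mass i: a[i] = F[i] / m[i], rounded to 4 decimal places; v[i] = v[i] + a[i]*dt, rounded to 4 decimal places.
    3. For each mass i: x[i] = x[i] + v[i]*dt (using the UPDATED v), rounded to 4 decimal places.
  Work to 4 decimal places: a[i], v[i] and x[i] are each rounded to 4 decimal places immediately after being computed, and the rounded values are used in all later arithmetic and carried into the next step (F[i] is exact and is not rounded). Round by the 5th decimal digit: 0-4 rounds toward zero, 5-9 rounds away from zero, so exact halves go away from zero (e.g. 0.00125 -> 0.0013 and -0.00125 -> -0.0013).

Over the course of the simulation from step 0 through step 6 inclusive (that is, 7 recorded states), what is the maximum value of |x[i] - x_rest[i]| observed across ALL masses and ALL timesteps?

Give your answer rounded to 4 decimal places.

Step 0: x=[5.0000 4.0000] v=[0.0000 0.0000]
Step 1: x=[2.0000 8.0000] v=[-6.0000 8.0000]
Step 2: x=[1.0000 9.0000] v=[-2.0000 2.0000]
Step 3: x=[3.5000 5.0000] v=[5.0000 -8.0000]
Step 4: x=[5.0000 2.5000] v=[3.0000 -5.0000]
Step 5: x=[2.7500 5.5000] v=[-4.5000 6.0000]
Step 6: x=[0.5000 8.7500] v=[-4.5000 6.5000]
Max displacement = 3.5000

Answer: 3.5000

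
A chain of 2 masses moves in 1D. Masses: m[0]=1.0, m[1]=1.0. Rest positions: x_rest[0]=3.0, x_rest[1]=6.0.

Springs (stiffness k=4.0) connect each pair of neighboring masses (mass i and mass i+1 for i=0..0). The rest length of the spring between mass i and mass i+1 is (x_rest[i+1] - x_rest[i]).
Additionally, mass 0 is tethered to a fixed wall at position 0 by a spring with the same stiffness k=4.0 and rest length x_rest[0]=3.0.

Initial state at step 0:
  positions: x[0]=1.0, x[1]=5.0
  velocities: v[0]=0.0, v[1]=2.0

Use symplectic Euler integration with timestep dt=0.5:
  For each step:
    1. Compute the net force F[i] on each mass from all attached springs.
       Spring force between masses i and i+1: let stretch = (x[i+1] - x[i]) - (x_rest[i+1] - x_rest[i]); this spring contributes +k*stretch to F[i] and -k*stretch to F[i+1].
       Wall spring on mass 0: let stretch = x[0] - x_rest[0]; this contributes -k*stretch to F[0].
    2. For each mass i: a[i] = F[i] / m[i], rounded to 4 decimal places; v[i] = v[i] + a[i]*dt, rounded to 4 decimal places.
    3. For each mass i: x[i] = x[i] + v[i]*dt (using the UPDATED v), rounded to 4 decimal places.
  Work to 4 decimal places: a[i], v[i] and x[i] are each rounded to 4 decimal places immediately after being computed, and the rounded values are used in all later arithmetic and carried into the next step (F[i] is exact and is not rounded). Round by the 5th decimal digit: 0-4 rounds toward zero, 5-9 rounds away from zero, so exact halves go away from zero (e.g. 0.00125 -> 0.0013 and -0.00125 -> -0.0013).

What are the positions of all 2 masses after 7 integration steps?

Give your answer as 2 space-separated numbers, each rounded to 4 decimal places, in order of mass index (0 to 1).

Answer: 2.0000 5.0000

Derivation:
Step 0: x=[1.0000 5.0000] v=[0.0000 2.0000]
Step 1: x=[4.0000 5.0000] v=[6.0000 0.0000]
Step 2: x=[4.0000 7.0000] v=[0.0000 4.0000]
Step 3: x=[3.0000 9.0000] v=[-2.0000 4.0000]
Step 4: x=[5.0000 8.0000] v=[4.0000 -2.0000]
Step 5: x=[5.0000 7.0000] v=[0.0000 -2.0000]
Step 6: x=[2.0000 7.0000] v=[-6.0000 0.0000]
Step 7: x=[2.0000 5.0000] v=[0.0000 -4.0000]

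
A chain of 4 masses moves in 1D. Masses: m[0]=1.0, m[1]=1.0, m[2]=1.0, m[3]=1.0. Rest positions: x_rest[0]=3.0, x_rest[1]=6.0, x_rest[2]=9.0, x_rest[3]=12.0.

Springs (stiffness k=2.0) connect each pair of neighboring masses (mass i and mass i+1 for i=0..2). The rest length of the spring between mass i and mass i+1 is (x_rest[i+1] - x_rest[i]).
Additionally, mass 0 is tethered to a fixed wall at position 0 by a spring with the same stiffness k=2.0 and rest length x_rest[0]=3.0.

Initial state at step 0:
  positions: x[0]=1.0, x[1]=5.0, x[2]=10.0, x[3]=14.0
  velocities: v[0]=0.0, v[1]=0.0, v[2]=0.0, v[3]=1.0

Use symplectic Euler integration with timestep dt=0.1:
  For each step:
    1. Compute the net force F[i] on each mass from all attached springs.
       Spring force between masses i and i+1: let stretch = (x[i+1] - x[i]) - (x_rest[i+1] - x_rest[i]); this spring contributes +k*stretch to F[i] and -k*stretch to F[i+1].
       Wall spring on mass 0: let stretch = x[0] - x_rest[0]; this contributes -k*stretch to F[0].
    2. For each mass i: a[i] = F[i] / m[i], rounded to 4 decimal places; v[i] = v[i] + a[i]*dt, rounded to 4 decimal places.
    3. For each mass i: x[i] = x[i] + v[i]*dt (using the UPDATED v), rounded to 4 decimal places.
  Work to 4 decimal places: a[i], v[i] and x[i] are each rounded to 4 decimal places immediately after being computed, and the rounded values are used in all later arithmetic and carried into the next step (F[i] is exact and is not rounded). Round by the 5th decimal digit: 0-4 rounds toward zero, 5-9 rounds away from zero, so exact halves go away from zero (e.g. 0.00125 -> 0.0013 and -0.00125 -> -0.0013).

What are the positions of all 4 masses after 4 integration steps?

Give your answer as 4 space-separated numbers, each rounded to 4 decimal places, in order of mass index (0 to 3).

Step 0: x=[1.0000 5.0000 10.0000 14.0000] v=[0.0000 0.0000 0.0000 1.0000]
Step 1: x=[1.0600 5.0200 9.9800 14.0800] v=[0.6000 0.2000 -0.2000 0.8000]
Step 2: x=[1.1780 5.0600 9.9428 14.1380] v=[1.1800 0.4000 -0.3720 0.5800]
Step 3: x=[1.3501 5.1200 9.8919 14.1721] v=[1.7208 0.6002 -0.5095 0.3410]
Step 4: x=[1.5706 5.2001 9.8311 14.1806] v=[2.2048 0.8006 -0.6078 0.0850]

Answer: 1.5706 5.2001 9.8311 14.1806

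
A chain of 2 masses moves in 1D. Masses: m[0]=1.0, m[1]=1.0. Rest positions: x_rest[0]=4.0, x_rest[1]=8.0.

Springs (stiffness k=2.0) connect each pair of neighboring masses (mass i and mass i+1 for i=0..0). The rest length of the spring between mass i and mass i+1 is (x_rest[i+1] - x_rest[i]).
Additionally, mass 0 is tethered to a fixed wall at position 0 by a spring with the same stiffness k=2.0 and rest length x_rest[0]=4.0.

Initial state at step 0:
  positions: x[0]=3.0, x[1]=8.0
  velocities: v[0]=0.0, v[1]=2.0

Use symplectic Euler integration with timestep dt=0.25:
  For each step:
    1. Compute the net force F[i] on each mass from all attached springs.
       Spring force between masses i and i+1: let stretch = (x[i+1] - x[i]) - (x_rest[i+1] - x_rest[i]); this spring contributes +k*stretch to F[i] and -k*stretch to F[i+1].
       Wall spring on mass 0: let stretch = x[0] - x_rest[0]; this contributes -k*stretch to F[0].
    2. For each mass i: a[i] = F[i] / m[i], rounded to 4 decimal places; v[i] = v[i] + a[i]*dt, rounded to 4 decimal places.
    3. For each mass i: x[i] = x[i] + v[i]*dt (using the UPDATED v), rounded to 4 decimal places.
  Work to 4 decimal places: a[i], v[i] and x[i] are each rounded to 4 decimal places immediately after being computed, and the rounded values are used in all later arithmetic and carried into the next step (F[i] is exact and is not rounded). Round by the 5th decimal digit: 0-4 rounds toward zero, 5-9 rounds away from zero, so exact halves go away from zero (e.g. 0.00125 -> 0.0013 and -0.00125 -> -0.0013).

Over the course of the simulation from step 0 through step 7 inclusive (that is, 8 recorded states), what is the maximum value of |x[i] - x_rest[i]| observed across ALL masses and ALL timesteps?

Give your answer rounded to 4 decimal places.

Answer: 1.7010

Derivation:
Step 0: x=[3.0000 8.0000] v=[0.0000 2.0000]
Step 1: x=[3.2500 8.3750] v=[1.0000 1.5000]
Step 2: x=[3.7344 8.6094] v=[1.9375 0.9375]
Step 3: x=[4.3614 8.7344] v=[2.5078 0.5000]
Step 4: x=[4.9898 8.8128] v=[2.5136 0.3135]
Step 5: x=[5.4724 8.9133] v=[1.9302 0.4020]
Step 6: x=[5.7010 9.0837] v=[0.9145 0.6816]
Step 7: x=[5.6398 9.3313] v=[-0.2447 0.9903]
Max displacement = 1.7010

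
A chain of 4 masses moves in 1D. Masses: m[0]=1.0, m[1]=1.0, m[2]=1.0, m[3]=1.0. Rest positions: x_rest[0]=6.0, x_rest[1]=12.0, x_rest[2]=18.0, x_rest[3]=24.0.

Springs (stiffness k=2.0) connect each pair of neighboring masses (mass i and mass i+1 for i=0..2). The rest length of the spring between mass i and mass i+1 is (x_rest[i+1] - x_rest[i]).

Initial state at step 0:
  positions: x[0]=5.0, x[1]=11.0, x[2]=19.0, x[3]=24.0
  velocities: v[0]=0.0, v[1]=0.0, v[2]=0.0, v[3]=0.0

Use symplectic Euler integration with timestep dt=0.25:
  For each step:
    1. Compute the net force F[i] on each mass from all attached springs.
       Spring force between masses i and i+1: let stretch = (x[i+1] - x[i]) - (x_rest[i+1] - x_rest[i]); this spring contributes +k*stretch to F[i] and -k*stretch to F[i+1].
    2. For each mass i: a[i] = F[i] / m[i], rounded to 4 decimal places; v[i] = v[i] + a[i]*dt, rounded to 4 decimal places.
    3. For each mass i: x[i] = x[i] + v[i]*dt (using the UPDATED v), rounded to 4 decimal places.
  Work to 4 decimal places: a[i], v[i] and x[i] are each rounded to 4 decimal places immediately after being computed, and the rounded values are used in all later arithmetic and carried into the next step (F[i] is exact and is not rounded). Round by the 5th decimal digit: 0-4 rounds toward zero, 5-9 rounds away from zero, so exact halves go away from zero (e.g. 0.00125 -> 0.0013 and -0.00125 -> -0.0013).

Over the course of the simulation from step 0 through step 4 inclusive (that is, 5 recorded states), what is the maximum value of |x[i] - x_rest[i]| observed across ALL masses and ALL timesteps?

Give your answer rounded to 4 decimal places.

Answer: 1.0137

Derivation:
Step 0: x=[5.0000 11.0000 19.0000 24.0000] v=[0.0000 0.0000 0.0000 0.0000]
Step 1: x=[5.0000 11.2500 18.6250 24.1250] v=[0.0000 1.0000 -1.5000 0.5000]
Step 2: x=[5.0313 11.6406 18.0156 24.3125] v=[0.1250 1.5625 -2.4375 0.7500]
Step 3: x=[5.1387 12.0020 17.3965 24.4629] v=[0.4297 1.4454 -2.4766 0.6016]
Step 4: x=[5.3541 12.1798 16.9863 24.4800] v=[0.8614 0.7110 -1.6407 0.0684]
Max displacement = 1.0137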